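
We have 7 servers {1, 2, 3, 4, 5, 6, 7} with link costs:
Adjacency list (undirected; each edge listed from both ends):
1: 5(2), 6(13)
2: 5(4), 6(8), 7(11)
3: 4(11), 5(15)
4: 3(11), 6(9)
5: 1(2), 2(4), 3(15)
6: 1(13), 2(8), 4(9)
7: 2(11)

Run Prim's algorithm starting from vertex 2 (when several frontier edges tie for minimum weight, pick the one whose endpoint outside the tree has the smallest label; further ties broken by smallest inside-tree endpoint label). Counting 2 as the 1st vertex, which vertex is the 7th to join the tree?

7

Prim, starting at 2.
Step 1: cheapest edge leaving the tree is 2 5 (4); add 5.
Step 2: cheapest edge leaving the tree is 1 5 (2); add 1.
Step 3: cheapest edge leaving the tree is 2 6 (8); add 6.
Step 4: cheapest edge leaving the tree is 4 6 (9); add 4.
Step 5: cheapest edge leaving the tree is 3 4 (11); add 3.
Step 6: cheapest edge leaving the tree is 2 7 (11); add 7.
Vertex order: 2, 5, 1, 6, 4, 3, 7. The 7th vertex is 7.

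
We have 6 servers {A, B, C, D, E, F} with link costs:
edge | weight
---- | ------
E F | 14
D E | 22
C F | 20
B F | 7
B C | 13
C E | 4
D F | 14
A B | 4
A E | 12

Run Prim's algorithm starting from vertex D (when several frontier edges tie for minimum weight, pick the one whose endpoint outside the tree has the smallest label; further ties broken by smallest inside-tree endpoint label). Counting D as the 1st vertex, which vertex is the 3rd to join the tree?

Prim's algorithm from D:
Step 1: cheapest edge leaving the tree is D F (14); add F.
Step 2: cheapest edge leaving the tree is B F (7); add B.
Step 3: cheapest edge leaving the tree is A B (4); add A.
Step 4: cheapest edge leaving the tree is A E (12); add E.
Step 5: cheapest edge leaving the tree is C E (4); add C.
Vertex order: D, F, B, A, E, C. The 3rd vertex is B.

B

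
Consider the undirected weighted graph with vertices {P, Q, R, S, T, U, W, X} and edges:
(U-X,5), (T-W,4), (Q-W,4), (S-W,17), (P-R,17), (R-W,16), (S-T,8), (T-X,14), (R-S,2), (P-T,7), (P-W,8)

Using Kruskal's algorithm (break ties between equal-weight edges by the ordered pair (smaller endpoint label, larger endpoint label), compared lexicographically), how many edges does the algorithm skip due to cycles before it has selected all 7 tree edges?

Sort edges by weight, then run Kruskal:
R-S (2): add — endpoints in different components.
Q-W (4): add — endpoints in different components.
T-W (4): add — endpoints in different components.
U-X (5): add — endpoints in different components.
P-T (7): add — endpoints in different components.
P-W (8): skip — P and W already connected.
S-T (8): add — endpoints in different components.
T-X (14): add — endpoints in different components.
Edges rejected before the tree was complete: 1.

1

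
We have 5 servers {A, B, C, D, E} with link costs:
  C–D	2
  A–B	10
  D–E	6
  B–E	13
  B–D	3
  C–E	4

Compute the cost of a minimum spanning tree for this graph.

Sort edges by weight, then run Kruskal:
C–D (2): add. Components now {A} {B} {C,D} {E}
B–D (3): add. Components now {A} {B,C,D} {E}
C–E (4): add. Components now {A} {B,C,D,E}
D–E (6): skip — D and E already connected.
A–B (10): add. Components now {A,B,C,D,E}
MST edges: C–D, B–D, C–E, A–B; total weight 2+3+4+10 = 19.

19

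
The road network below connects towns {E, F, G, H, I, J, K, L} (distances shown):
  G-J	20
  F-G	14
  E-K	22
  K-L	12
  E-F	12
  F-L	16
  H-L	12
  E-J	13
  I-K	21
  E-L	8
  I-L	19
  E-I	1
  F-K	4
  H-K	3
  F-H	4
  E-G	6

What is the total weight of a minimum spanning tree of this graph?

Grow the tree from L using Prim:
Step 1: cheapest edge leaving the tree is E-L (8); add E.
Step 2: cheapest edge leaving the tree is E-I (1); add I.
Step 3: cheapest edge leaving the tree is E-G (6); add G.
Step 4: cheapest edge leaving the tree is E-F (12); add F.
Step 5: cheapest edge leaving the tree is F-H (4); add H.
Step 6: cheapest edge leaving the tree is H-K (3); add K.
Step 7: cheapest edge leaving the tree is E-J (13); add J.
MST edges: E-L, E-I, E-G, E-F, F-H, H-K, E-J; total weight 8+1+6+12+4+3+13 = 47.

47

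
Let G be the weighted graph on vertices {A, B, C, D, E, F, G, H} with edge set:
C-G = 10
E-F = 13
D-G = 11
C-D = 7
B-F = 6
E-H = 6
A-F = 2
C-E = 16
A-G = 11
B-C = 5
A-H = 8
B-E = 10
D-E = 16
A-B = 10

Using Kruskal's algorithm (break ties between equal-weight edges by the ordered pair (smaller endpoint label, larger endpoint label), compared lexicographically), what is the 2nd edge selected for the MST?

Kruskal's algorithm — process edges by increasing weight (ties by edge label):
A-F (2): add — endpoints in different components.
B-C (5): add — endpoints in different components.
B-F (6): add — endpoints in different components.
E-H (6): add — endpoints in different components.
C-D (7): add — endpoints in different components.
A-H (8): add — endpoints in different components.
A-B (10): skip — A and B already connected.
B-E (10): skip — B and E already connected.
C-G (10): add — endpoints in different components.
The 2nd edge added is B-C.

B-C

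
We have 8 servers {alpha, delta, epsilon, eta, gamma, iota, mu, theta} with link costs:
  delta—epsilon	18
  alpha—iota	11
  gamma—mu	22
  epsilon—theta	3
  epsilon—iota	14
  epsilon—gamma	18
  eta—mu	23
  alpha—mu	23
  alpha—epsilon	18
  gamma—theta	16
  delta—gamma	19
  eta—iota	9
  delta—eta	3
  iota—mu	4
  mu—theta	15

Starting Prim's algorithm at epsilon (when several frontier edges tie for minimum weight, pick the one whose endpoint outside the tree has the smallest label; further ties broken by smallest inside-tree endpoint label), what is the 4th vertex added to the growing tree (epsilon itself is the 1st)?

mu

Prim's algorithm from epsilon:
Step 1: cheapest edge leaving the tree is epsilon—theta (3); add theta.
Step 2: cheapest edge leaving the tree is epsilon—iota (14); add iota.
Step 3: cheapest edge leaving the tree is iota—mu (4); add mu.
Step 4: cheapest edge leaving the tree is eta—iota (9); add eta.
Step 5: cheapest edge leaving the tree is delta—eta (3); add delta.
Step 6: cheapest edge leaving the tree is alpha—iota (11); add alpha.
Step 7: cheapest edge leaving the tree is gamma—theta (16); add gamma.
Vertex order: epsilon, theta, iota, mu, eta, delta, alpha, gamma. The 4th vertex is mu.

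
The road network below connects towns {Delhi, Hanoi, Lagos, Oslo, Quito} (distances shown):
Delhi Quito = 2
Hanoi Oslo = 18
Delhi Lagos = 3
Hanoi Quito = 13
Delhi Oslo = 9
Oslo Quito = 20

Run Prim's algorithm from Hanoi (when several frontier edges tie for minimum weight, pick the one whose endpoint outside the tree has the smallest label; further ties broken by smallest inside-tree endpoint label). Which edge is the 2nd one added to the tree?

Grow the tree from Hanoi using Prim:
Step 1: cheapest edge leaving the tree is Hanoi Quito (13); add Quito.
Step 2: cheapest edge leaving the tree is Delhi Quito (2); add Delhi.
Step 3: cheapest edge leaving the tree is Delhi Lagos (3); add Lagos.
Step 4: cheapest edge leaving the tree is Delhi Oslo (9); add Oslo.
The 2nd edge added is Delhi Quito.

Delhi-Quito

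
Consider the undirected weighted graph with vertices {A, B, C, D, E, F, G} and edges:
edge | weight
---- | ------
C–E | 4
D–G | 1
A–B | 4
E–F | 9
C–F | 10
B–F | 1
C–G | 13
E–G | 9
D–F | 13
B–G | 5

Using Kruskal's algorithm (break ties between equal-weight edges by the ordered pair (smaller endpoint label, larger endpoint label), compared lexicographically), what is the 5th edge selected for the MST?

Kruskal: consider edges lightest-first.
B–F (1): add. Components now {A} {B,F} {C} {D} {E} {G}
D–G (1): add. Components now {A} {B,F} {C} {D,G} {E}
A–B (4): add. Components now {A,B,F} {C} {D,G} {E}
C–E (4): add. Components now {A,B,F} {C,E} {D,G}
B–G (5): add. Components now {A,B,D,F,G} {C,E}
E–F (9): add. Components now {A,B,C,D,E,F,G}
The 5th edge added is B–G.

B-G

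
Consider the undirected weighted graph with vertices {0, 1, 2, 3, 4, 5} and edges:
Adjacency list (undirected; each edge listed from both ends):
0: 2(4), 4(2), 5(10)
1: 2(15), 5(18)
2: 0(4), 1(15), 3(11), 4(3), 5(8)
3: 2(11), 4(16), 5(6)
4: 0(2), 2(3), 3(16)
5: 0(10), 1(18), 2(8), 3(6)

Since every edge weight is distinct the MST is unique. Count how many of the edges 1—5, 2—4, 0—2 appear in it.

Sort edges by weight, then run Kruskal:
0—4 (2): add — endpoints in different components.
2—4 (3): add — endpoints in different components.
0—2 (4): skip — 0 and 2 already connected.
3—5 (6): add — endpoints in different components.
2—5 (8): add — endpoints in different components.
0—5 (10): skip — 0 and 5 already connected.
2—3 (11): skip — 2 and 3 already connected.
1—2 (15): add — endpoints in different components.
MST edge set: {0—4, 2—4, 3—5, 2—5, 1—2}.
Of the listed edges, {2—4} are in the MST → 1.

1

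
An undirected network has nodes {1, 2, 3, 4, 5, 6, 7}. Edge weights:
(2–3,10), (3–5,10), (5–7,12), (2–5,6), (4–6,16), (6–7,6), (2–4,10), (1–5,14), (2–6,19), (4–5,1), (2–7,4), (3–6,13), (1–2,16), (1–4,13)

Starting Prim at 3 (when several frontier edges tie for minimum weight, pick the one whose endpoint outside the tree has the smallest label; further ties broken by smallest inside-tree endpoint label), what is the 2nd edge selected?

2-7

Prim's algorithm from 3:
Step 1: frontier [2–3 10, 3–5 10, 3–6 13] → take 2–3 (10); add 2.
Step 2: frontier [2–7 4, 2–5 6, 2–4 10, 1–2 16, 2–6 19, 3–5 10, 3–6 13] → take 2–7 (4); add 7.
Step 3: frontier [2–5 6, 2–4 10, 1–2 16, 2–6 19, 3–5 10, 3–6 13, 6–7 6, 5–7 12] → take 2–5 (6); add 5.
Step 4: frontier [2–4 10, 1–2 16, 2–6 19, 3–6 13, 4–5 1, 1–5 14, 6–7 6] → take 4–5 (1); add 4.
Step 5: frontier [1–2 16, 2–6 19, 3–6 13, 1–4 13, 4–6 16, 1–5 14, 6–7 6] → take 6–7 (6); add 6.
Step 6: frontier [1–2 16, 1–4 13, 1–5 14] → take 1–4 (13); add 1.
The 2nd edge added is 2–7.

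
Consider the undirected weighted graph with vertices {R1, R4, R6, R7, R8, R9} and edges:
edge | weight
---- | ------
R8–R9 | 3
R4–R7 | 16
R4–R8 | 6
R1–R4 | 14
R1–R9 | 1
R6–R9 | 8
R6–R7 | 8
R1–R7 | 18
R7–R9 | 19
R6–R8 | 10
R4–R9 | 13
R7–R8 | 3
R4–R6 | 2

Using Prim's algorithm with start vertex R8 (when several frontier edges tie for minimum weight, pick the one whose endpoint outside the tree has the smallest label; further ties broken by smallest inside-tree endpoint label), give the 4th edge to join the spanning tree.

R4-R8

Prim's algorithm from R8:
Step 1: frontier [R7–R8 3, R8–R9 3, R4–R8 6, R6–R8 10] → take R7–R8 (3); add R7.
Step 2: frontier [R6–R7 8, R4–R7 16, R1–R7 18, R7–R9 19, R8–R9 3, R4–R8 6, R6–R8 10] → take R8–R9 (3); add R9.
Step 3: frontier [R6–R7 8, R4–R7 16, R1–R7 18, R4–R8 6, R6–R8 10, R1–R9 1, R6–R9 8, R4–R9 13] → take R1–R9 (1); add R1.
Step 4: frontier [R1–R4 14, R6–R7 8, R4–R7 16, R4–R8 6, R6–R8 10, R6–R9 8, R4–R9 13] → take R4–R8 (6); add R4.
Step 5: frontier [R4–R6 2, R6–R7 8, R6–R8 10, R6–R9 8] → take R4–R6 (2); add R6.
The 4th edge added is R4–R8.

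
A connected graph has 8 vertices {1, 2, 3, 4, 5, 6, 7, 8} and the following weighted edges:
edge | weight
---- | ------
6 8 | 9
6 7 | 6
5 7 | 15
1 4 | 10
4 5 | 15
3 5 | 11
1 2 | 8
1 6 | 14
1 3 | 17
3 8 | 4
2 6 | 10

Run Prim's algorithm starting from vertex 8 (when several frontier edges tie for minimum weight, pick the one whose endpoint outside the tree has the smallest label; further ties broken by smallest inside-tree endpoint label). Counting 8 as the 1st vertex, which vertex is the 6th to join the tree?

1

Prim's algorithm from 8:
Step 1: frontier [3 8 4, 6 8 9] → take 3 8 (4); add 3.
Step 2: frontier [3 5 11, 1 3 17, 6 8 9] → take 6 8 (9); add 6.
Step 3: frontier [3 5 11, 1 3 17, 6 7 6, 2 6 10, 1 6 14] → take 6 7 (6); add 7.
Step 4: frontier [3 5 11, 1 3 17, 2 6 10, 1 6 14, 5 7 15] → take 2 6 (10); add 2.
Step 5: frontier [1 2 8, 3 5 11, 1 3 17, 1 6 14, 5 7 15] → take 1 2 (8); add 1.
Step 6: frontier [1 4 10, 3 5 11, 5 7 15] → take 1 4 (10); add 4.
Step 7: frontier [3 5 11, 4 5 15, 5 7 15] → take 3 5 (11); add 5.
Vertex order: 8, 3, 6, 7, 2, 1, 4, 5. The 6th vertex is 1.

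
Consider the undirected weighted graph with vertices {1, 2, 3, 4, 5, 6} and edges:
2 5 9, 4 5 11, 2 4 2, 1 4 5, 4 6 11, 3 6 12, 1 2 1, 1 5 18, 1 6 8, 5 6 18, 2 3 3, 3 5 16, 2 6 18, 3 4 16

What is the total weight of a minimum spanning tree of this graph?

23

Prim's algorithm from 5:
Step 1: cheapest edge leaving the tree is 2 5 (9); add 2.
Step 2: cheapest edge leaving the tree is 1 2 (1); add 1.
Step 3: cheapest edge leaving the tree is 2 4 (2); add 4.
Step 4: cheapest edge leaving the tree is 2 3 (3); add 3.
Step 5: cheapest edge leaving the tree is 1 6 (8); add 6.
MST edges: 2 5, 1 2, 2 4, 2 3, 1 6; total weight 9+1+2+3+8 = 23.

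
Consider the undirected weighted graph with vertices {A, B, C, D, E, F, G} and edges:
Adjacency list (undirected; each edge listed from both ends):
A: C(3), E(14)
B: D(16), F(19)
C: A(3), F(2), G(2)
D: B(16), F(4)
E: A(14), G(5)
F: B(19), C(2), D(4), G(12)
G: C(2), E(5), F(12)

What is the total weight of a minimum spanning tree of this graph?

Grow the tree from C using Prim:
Step 1: frontier [C F 2, C G 2, A C 3] → take C F (2); add F.
Step 2: frontier [C G 2, A C 3, D F 4, F G 12, B F 19] → take C G (2); add G.
Step 3: frontier [A C 3, D F 4, B F 19, E G 5] → take A C (3); add A.
Step 4: frontier [A E 14, D F 4, B F 19, E G 5] → take D F (4); add D.
Step 5: frontier [A E 14, B D 16, B F 19, E G 5] → take E G (5); add E.
Step 6: frontier [B D 16, B F 19] → take B D (16); add B.
MST edges: C F, C G, A C, D F, E G, B D; total weight 2+2+3+4+5+16 = 32.

32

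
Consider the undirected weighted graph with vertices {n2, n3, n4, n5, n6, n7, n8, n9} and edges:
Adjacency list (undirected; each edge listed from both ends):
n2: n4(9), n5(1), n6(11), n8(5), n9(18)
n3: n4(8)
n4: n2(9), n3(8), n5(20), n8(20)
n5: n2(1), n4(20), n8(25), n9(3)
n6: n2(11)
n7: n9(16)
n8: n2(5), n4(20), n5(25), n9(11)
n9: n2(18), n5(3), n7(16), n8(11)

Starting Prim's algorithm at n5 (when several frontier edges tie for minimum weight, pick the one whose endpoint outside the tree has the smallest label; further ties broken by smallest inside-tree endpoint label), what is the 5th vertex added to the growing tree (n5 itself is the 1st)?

Grow the tree from n5 using Prim:
Step 1: cheapest edge leaving the tree is n2–n5 (1); add n2.
Step 2: cheapest edge leaving the tree is n5–n9 (3); add n9.
Step 3: cheapest edge leaving the tree is n2–n8 (5); add n8.
Step 4: cheapest edge leaving the tree is n2–n4 (9); add n4.
Step 5: cheapest edge leaving the tree is n3–n4 (8); add n3.
Step 6: cheapest edge leaving the tree is n2–n6 (11); add n6.
Step 7: cheapest edge leaving the tree is n7–n9 (16); add n7.
Vertex order: n5, n2, n9, n8, n4, n3, n6, n7. The 5th vertex is n4.

n4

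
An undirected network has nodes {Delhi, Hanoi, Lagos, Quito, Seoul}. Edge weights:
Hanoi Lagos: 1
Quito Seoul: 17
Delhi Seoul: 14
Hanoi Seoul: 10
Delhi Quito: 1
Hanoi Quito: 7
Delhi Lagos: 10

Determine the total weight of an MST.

19

Kruskal's algorithm — process edges by increasing weight (ties by edge label):
Delhi Quito (1): add. Components now {Hanoi} {Delhi,Quito} {Seoul} {Lagos}
Hanoi Lagos (1): add. Components now {Hanoi,Lagos} {Delhi,Quito} {Seoul}
Hanoi Quito (7): add. Components now {Delhi,Hanoi,Lagos,Quito} {Seoul}
Delhi Lagos (10): skip — Delhi and Lagos already connected.
Hanoi Seoul (10): add. Components now {Delhi,Hanoi,Lagos,Quito,Seoul}
MST edges: Delhi Quito, Hanoi Lagos, Hanoi Quito, Hanoi Seoul; total weight 1+1+7+10 = 19.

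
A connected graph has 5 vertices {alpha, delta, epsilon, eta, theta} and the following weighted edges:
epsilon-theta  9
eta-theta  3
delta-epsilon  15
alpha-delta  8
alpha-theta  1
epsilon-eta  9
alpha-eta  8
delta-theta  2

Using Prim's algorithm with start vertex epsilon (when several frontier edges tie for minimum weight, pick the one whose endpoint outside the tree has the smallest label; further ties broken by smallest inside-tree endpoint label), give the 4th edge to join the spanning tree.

Grow the tree from epsilon using Prim:
Step 1: frontier [epsilon-eta 9, epsilon-theta 9, delta-epsilon 15] → take epsilon-eta (9); add eta.
Step 2: frontier [epsilon-theta 9, delta-epsilon 15, eta-theta 3, alpha-eta 8] → take eta-theta (3); add theta.
Step 3: frontier [delta-epsilon 15, alpha-eta 8, alpha-theta 1, delta-theta 2] → take alpha-theta (1); add alpha.
Step 4: frontier [alpha-delta 8, delta-epsilon 15, delta-theta 2] → take delta-theta (2); add delta.
The 4th edge added is delta-theta.

delta-theta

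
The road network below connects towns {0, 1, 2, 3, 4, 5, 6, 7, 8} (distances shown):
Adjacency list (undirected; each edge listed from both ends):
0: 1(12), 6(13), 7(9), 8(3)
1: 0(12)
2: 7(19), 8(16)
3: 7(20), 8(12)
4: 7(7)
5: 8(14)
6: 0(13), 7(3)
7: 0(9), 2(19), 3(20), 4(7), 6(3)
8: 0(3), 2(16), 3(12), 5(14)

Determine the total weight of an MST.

76

Prim's algorithm from 3:
Step 1: frontier [3—8 12, 3—7 20] → take 3—8 (12); add 8.
Step 2: frontier [3—7 20, 0—8 3, 5—8 14, 2—8 16] → take 0—8 (3); add 0.
Step 3: frontier [0—7 9, 0—1 12, 0—6 13, 3—7 20, 5—8 14, 2—8 16] → take 0—7 (9); add 7.
Step 4: frontier [0—1 12, 0—6 13, 6—7 3, 4—7 7, 2—7 19, 5—8 14, 2—8 16] → take 6—7 (3); add 6.
Step 5: frontier [0—1 12, 4—7 7, 2—7 19, 5—8 14, 2—8 16] → take 4—7 (7); add 4.
Step 6: frontier [0—1 12, 2—7 19, 5—8 14, 2—8 16] → take 0—1 (12); add 1.
Step 7: frontier [2—7 19, 5—8 14, 2—8 16] → take 5—8 (14); add 5.
Step 8: frontier [2—7 19, 2—8 16] → take 2—8 (16); add 2.
MST edges: 3—8, 0—8, 0—7, 6—7, 4—7, 0—1, 5—8, 2—8; total weight 12+3+9+3+7+12+14+16 = 76.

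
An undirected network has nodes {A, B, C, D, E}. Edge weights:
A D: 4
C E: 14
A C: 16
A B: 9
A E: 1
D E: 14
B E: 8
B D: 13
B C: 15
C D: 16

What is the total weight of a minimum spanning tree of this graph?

Grow the tree from E using Prim:
Step 1: frontier [A E 1, B E 8, C E 14, D E 14] → take A E (1); add A.
Step 2: frontier [A D 4, A B 9, A C 16, B E 8, C E 14, D E 14] → take A D (4); add D.
Step 3: frontier [A B 9, A C 16, B D 13, C D 16, B E 8, C E 14] → take B E (8); add B.
Step 4: frontier [A C 16, B C 15, C D 16, C E 14] → take C E (14); add C.
MST edges: A E, A D, B E, C E; total weight 1+4+8+14 = 27.

27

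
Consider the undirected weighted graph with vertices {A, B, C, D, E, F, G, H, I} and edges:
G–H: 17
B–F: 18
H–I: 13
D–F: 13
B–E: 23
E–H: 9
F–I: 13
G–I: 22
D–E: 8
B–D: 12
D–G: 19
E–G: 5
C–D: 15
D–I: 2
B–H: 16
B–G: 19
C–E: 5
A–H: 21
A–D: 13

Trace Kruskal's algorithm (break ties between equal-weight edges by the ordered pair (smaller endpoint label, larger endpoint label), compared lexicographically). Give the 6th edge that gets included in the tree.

B-D

Sort edges by weight, then run Kruskal:
D–I (2): add — endpoints in different components.
C–E (5): add — endpoints in different components.
E–G (5): add — endpoints in different components.
D–E (8): add — endpoints in different components.
E–H (9): add — endpoints in different components.
B–D (12): add — endpoints in different components.
A–D (13): add — endpoints in different components.
D–F (13): add — endpoints in different components.
The 6th edge added is B–D.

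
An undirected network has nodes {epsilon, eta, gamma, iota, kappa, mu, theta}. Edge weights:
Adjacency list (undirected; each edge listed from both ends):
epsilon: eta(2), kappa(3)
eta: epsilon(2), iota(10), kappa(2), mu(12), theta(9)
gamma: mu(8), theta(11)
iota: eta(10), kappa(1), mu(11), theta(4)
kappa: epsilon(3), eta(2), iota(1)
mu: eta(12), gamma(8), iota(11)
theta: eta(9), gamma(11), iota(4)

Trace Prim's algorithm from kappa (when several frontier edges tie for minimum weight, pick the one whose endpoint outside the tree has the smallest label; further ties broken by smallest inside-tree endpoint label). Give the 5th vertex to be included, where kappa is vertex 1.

theta

Grow the tree from kappa using Prim:
Step 1: cheapest edge leaving the tree is iota-kappa (1); add iota.
Step 2: cheapest edge leaving the tree is eta-kappa (2); add eta.
Step 3: cheapest edge leaving the tree is epsilon-eta (2); add epsilon.
Step 4: cheapest edge leaving the tree is iota-theta (4); add theta.
Step 5: cheapest edge leaving the tree is gamma-theta (11); add gamma.
Step 6: cheapest edge leaving the tree is gamma-mu (8); add mu.
Vertex order: kappa, iota, eta, epsilon, theta, gamma, mu. The 5th vertex is theta.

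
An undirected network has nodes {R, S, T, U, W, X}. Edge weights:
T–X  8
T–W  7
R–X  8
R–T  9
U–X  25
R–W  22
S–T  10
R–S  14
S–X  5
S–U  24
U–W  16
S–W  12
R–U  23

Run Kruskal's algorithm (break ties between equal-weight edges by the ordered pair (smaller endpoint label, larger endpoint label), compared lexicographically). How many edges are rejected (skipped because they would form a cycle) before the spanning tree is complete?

Kruskal: consider edges lightest-first.
S–X (5): add. Components now {U} {T} {S,X} {R} {W}
T–W (7): add. Components now {U} {T,W} {S,X} {R}
R–X (8): add. Components now {U} {T,W} {R,S,X}
T–X (8): add. Components now {U} {R,S,T,W,X}
R–T (9): skip — T and R already connected.
S–T (10): skip — T and S already connected.
S–W (12): skip — S and W already connected.
R–S (14): skip — S and R already connected.
U–W (16): add. Components now {R,S,T,U,W,X}
Edges rejected before the tree was complete: 4.

4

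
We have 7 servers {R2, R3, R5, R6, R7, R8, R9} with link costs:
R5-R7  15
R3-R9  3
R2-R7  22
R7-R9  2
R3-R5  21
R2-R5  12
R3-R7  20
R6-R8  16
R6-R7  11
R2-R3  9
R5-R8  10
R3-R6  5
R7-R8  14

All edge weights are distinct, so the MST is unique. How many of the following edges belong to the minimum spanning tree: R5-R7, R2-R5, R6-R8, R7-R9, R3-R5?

2

Sort edges by weight, then run Kruskal:
R7-R9 (2): add — endpoints in different components.
R3-R9 (3): add — endpoints in different components.
R3-R6 (5): add — endpoints in different components.
R2-R3 (9): add — endpoints in different components.
R5-R8 (10): add — endpoints in different components.
R6-R7 (11): skip — R7 and R6 already connected.
R2-R5 (12): add — endpoints in different components.
MST edge set: {R7-R9, R3-R9, R3-R6, R2-R3, R5-R8, R2-R5}.
Of the listed edges, {R2-R5, R7-R9} are in the MST → 2.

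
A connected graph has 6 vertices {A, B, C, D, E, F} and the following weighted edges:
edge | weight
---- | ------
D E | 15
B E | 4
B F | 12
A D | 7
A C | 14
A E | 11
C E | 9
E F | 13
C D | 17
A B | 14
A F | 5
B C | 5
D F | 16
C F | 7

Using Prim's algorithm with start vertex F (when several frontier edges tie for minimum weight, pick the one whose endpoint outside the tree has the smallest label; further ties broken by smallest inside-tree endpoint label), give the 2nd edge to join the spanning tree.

C-F

Grow the tree from F using Prim:
Step 1: frontier [A F 5, C F 7, B F 12, E F 13, D F 16] → take A F (5); add A.
Step 2: frontier [A D 7, A E 11, A B 14, A C 14, C F 7, B F 12, E F 13, D F 16] → take C F (7); add C.
Step 3: frontier [A D 7, A E 11, A B 14, B C 5, C E 9, C D 17, B F 12, E F 13, D F 16] → take B C (5); add B.
Step 4: frontier [A D 7, A E 11, B E 4, C E 9, C D 17, E F 13, D F 16] → take B E (4); add E.
Step 5: frontier [A D 7, C D 17, D E 15, D F 16] → take A D (7); add D.
The 2nd edge added is C F.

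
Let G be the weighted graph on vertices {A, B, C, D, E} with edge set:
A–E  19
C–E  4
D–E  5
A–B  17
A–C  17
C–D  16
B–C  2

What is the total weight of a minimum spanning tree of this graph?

Prim's algorithm from C:
Step 1: cheapest edge leaving the tree is B–C (2); add B.
Step 2: cheapest edge leaving the tree is C–E (4); add E.
Step 3: cheapest edge leaving the tree is D–E (5); add D.
Step 4: cheapest edge leaving the tree is A–B (17); add A.
MST edges: B–C, C–E, D–E, A–B; total weight 2+4+5+17 = 28.

28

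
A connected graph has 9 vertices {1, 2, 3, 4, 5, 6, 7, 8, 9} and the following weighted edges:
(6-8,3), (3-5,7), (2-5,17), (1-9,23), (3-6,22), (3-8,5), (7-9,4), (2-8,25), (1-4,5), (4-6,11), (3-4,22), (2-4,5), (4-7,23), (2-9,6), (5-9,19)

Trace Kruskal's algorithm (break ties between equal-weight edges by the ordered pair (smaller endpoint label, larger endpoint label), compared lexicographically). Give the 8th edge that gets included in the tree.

Kruskal: consider edges lightest-first.
6-8 (3): add — endpoints in different components.
7-9 (4): add — endpoints in different components.
1-4 (5): add — endpoints in different components.
2-4 (5): add — endpoints in different components.
3-8 (5): add — endpoints in different components.
2-9 (6): add — endpoints in different components.
3-5 (7): add — endpoints in different components.
4-6 (11): add — endpoints in different components.
The 8th edge added is 4-6.

4-6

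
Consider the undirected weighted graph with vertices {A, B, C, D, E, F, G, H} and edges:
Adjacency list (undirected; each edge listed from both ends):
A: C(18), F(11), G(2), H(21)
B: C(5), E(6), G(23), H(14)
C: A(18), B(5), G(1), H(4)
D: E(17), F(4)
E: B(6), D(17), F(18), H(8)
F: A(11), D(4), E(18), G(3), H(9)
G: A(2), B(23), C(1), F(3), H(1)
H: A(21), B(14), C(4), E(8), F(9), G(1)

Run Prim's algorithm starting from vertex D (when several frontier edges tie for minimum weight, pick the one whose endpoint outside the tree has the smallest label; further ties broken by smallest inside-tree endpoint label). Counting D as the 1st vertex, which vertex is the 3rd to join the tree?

G

Grow the tree from D using Prim:
Step 1: cheapest edge leaving the tree is D–F (4); add F.
Step 2: cheapest edge leaving the tree is F–G (3); add G.
Step 3: cheapest edge leaving the tree is C–G (1); add C.
Step 4: cheapest edge leaving the tree is G–H (1); add H.
Step 5: cheapest edge leaving the tree is A–G (2); add A.
Step 6: cheapest edge leaving the tree is B–C (5); add B.
Step 7: cheapest edge leaving the tree is B–E (6); add E.
Vertex order: D, F, G, C, H, A, B, E. The 3rd vertex is G.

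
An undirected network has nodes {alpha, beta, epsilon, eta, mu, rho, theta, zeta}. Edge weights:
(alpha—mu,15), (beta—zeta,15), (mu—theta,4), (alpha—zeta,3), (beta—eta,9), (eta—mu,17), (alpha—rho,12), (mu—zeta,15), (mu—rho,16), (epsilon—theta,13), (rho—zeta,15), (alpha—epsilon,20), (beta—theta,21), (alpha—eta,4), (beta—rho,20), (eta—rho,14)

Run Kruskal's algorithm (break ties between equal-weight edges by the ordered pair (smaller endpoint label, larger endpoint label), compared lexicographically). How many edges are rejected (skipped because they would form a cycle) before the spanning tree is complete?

Sort edges by weight, then run Kruskal:
alpha—zeta (3): add — endpoints in different components.
alpha—eta (4): add — endpoints in different components.
mu—theta (4): add — endpoints in different components.
beta—eta (9): add — endpoints in different components.
alpha—rho (12): add — endpoints in different components.
epsilon—theta (13): add — endpoints in different components.
eta—rho (14): skip — eta and rho already connected.
alpha—mu (15): add — endpoints in different components.
Edges rejected before the tree was complete: 1.

1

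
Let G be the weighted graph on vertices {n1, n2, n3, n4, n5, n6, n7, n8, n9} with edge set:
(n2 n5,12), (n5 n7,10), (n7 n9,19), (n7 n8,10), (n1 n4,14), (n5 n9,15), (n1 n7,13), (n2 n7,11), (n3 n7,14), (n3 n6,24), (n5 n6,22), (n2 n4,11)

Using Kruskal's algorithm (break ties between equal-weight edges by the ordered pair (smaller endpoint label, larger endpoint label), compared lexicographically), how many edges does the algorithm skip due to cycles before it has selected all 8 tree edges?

Kruskal: consider edges lightest-first.
n5 n7 (10): add — endpoints in different components.
n7 n8 (10): add — endpoints in different components.
n2 n4 (11): add — endpoints in different components.
n2 n7 (11): add — endpoints in different components.
n2 n5 (12): skip — n2 and n5 already connected.
n1 n7 (13): add — endpoints in different components.
n1 n4 (14): skip — n1 and n4 already connected.
n3 n7 (14): add — endpoints in different components.
n5 n9 (15): add — endpoints in different components.
n7 n9 (19): skip — n7 and n9 already connected.
n5 n6 (22): add — endpoints in different components.
Edges rejected before the tree was complete: 3.

3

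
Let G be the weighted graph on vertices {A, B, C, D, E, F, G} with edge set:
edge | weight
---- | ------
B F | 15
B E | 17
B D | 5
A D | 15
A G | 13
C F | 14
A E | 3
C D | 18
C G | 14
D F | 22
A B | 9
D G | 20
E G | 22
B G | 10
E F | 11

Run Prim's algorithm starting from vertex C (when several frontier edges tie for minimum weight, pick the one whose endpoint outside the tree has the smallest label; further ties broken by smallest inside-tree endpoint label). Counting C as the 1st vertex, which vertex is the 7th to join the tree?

Prim's algorithm from C:
Step 1: cheapest edge leaving the tree is C F (14); add F.
Step 2: cheapest edge leaving the tree is E F (11); add E.
Step 3: cheapest edge leaving the tree is A E (3); add A.
Step 4: cheapest edge leaving the tree is A B (9); add B.
Step 5: cheapest edge leaving the tree is B D (5); add D.
Step 6: cheapest edge leaving the tree is B G (10); add G.
Vertex order: C, F, E, A, B, D, G. The 7th vertex is G.

G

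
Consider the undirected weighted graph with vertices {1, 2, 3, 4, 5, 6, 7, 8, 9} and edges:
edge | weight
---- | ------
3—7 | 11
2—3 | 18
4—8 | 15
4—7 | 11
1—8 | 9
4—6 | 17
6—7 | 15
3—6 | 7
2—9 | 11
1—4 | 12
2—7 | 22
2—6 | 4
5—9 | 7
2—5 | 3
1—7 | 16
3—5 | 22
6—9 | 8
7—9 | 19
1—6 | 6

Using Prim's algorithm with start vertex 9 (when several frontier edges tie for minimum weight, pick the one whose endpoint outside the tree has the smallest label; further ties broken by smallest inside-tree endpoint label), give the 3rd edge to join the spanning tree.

2-6

Prim, starting at 9.
Step 1: cheapest edge leaving the tree is 5—9 (7); add 5.
Step 2: cheapest edge leaving the tree is 2—5 (3); add 2.
Step 3: cheapest edge leaving the tree is 2—6 (4); add 6.
Step 4: cheapest edge leaving the tree is 1—6 (6); add 1.
Step 5: cheapest edge leaving the tree is 3—6 (7); add 3.
Step 6: cheapest edge leaving the tree is 1—8 (9); add 8.
Step 7: cheapest edge leaving the tree is 3—7 (11); add 7.
Step 8: cheapest edge leaving the tree is 4—7 (11); add 4.
The 3rd edge added is 2—6.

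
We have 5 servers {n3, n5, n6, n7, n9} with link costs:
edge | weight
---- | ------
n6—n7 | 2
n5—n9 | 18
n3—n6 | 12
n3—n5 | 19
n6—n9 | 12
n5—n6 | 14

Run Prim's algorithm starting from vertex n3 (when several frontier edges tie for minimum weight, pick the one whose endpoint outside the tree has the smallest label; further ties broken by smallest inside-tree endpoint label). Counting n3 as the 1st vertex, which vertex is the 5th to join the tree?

n5

Grow the tree from n3 using Prim:
Step 1: frontier [n3—n6 12, n3—n5 19] → take n3—n6 (12); add n6.
Step 2: frontier [n3—n5 19, n6—n7 2, n6—n9 12, n5—n6 14] → take n6—n7 (2); add n7.
Step 3: frontier [n3—n5 19, n6—n9 12, n5—n6 14] → take n6—n9 (12); add n9.
Step 4: frontier [n3—n5 19, n5—n6 14, n5—n9 18] → take n5—n6 (14); add n5.
Vertex order: n3, n6, n7, n9, n5. The 5th vertex is n5.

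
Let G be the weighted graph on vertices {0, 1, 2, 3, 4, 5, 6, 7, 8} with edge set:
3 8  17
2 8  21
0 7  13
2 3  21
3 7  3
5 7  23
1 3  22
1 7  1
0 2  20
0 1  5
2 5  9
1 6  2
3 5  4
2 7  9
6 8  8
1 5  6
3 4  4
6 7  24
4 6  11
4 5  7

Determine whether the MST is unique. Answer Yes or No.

No

Kruskal: consider edges lightest-first.
1 7 (1): add — endpoints in different components.
1 6 (2): add — endpoints in different components.
3 7 (3): add — endpoints in different components.
3 4 (4): add — endpoints in different components.
3 5 (4): add — endpoints in different components.
0 1 (5): add — endpoints in different components.
1 5 (6): skip — 1 and 5 already connected.
4 5 (7): skip — 4 and 5 already connected.
6 8 (8): add — endpoints in different components.
2 5 (9): add — endpoints in different components.
Non-tree edge 2 7 has weight 9, equal to the heaviest edge on its tree cycle — swapping gives another MST of the same weight. Not unique.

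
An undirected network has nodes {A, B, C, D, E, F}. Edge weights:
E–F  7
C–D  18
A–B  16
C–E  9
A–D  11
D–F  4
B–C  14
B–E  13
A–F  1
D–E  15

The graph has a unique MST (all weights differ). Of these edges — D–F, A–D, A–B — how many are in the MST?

1

Kruskal's algorithm — process edges by increasing weight (ties by edge label):
A–F (1): add. Components now {A,F} {B} {C} {D} {E}
D–F (4): add. Components now {A,D,F} {B} {C} {E}
E–F (7): add. Components now {A,D,E,F} {B} {C}
C–E (9): add. Components now {A,C,D,E,F} {B}
A–D (11): skip — A and D already connected.
B–E (13): add. Components now {A,B,C,D,E,F}
MST edge set: {A–F, D–F, E–F, C–E, B–E}.
Of the listed edges, {D–F} are in the MST → 1.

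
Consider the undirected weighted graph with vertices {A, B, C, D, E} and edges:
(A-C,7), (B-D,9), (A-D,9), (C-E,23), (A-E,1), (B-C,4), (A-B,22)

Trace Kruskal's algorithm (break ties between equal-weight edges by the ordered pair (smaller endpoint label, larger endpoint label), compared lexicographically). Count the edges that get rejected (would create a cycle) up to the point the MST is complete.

0

Kruskal's algorithm — process edges by increasing weight (ties by edge label):
A-E (1): add — endpoints in different components.
B-C (4): add — endpoints in different components.
A-C (7): add — endpoints in different components.
A-D (9): add — endpoints in different components.
Edges rejected before the tree was complete: 0.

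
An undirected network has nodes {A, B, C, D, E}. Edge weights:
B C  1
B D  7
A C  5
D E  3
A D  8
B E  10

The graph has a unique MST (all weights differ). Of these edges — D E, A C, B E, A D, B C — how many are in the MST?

3

Kruskal's algorithm — process edges by increasing weight (ties by edge label):
B C (1): add — endpoints in different components.
D E (3): add — endpoints in different components.
A C (5): add — endpoints in different components.
B D (7): add — endpoints in different components.
MST edge set: {B C, D E, A C, B D}.
Of the listed edges, {D E, A C, B C} are in the MST → 3.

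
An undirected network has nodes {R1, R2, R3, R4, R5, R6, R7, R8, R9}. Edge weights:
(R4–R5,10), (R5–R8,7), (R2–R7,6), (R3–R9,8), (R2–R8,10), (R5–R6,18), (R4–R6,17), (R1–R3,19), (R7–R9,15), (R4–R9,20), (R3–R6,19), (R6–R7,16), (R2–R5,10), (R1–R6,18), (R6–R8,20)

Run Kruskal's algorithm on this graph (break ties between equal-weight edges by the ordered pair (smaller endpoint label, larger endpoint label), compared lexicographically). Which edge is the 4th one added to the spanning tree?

Sort edges by weight, then run Kruskal:
R2–R7 (6): add — endpoints in different components.
R5–R8 (7): add — endpoints in different components.
R3–R9 (8): add — endpoints in different components.
R2–R5 (10): add — endpoints in different components.
R2–R8 (10): skip — R8 and R2 already connected.
R4–R5 (10): add — endpoints in different components.
R7–R9 (15): add — endpoints in different components.
R6–R7 (16): add — endpoints in different components.
R4–R6 (17): skip — R4 and R6 already connected.
R1–R6 (18): add — endpoints in different components.
The 4th edge added is R2–R5.

R2-R5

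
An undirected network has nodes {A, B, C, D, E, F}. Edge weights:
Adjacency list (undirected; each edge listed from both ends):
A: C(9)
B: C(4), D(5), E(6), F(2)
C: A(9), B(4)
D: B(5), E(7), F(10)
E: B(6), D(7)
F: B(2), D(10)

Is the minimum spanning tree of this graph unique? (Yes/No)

Sort edges by weight, then run Kruskal:
B—F (2): add — endpoints in different components.
B—C (4): add — endpoints in different components.
B—D (5): add — endpoints in different components.
B—E (6): add — endpoints in different components.
D—E (7): skip — D and E already connected.
A—C (9): add — endpoints in different components.
Every non-tree edge has weight strictly greater than the heaviest edge on the tree path between its endpoints, so the MST is unique.

Yes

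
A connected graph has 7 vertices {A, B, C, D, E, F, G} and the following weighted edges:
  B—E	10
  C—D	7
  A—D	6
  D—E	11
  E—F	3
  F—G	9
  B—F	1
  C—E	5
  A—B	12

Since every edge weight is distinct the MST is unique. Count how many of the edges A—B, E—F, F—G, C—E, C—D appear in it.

Sort edges by weight, then run Kruskal:
B—F (1): add — endpoints in different components.
E—F (3): add — endpoints in different components.
C—E (5): add — endpoints in different components.
A—D (6): add — endpoints in different components.
C—D (7): add — endpoints in different components.
F—G (9): add — endpoints in different components.
MST edge set: {B—F, E—F, C—E, A—D, C—D, F—G}.
Of the listed edges, {E—F, F—G, C—E, C—D} are in the MST → 4.

4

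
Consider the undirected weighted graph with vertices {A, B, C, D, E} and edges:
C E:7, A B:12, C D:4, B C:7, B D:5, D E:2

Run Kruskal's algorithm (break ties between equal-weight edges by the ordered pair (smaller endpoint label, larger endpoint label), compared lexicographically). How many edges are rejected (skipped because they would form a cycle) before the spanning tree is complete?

2

Kruskal's algorithm — process edges by increasing weight (ties by edge label):
D E (2): add. Components now {A} {B} {C} {D,E}
C D (4): add. Components now {A} {B} {C,D,E}
B D (5): add. Components now {A} {B,C,D,E}
B C (7): skip — B and C already connected.
C E (7): skip — C and E already connected.
A B (12): add. Components now {A,B,C,D,E}
Edges rejected before the tree was complete: 2.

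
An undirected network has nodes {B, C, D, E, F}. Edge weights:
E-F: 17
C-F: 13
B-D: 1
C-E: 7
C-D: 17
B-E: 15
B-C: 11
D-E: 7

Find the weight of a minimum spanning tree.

Kruskal's algorithm — process edges by increasing weight (ties by edge label):
B-D (1): add — endpoints in different components.
C-E (7): add — endpoints in different components.
D-E (7): add — endpoints in different components.
B-C (11): skip — B and C already connected.
C-F (13): add — endpoints in different components.
MST edges: B-D, C-E, D-E, C-F; total weight 1+7+7+13 = 28.

28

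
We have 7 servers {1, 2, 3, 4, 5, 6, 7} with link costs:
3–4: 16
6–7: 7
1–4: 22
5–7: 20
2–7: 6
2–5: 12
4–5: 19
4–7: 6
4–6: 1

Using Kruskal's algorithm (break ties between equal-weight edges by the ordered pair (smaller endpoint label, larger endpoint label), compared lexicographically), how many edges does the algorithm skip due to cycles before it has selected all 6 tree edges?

Sort edges by weight, then run Kruskal:
4–6 (1): add — endpoints in different components.
2–7 (6): add — endpoints in different components.
4–7 (6): add — endpoints in different components.
6–7 (7): skip — 6 and 7 already connected.
2–5 (12): add — endpoints in different components.
3–4 (16): add — endpoints in different components.
4–5 (19): skip — 4 and 5 already connected.
5–7 (20): skip — 5 and 7 already connected.
1–4 (22): add — endpoints in different components.
Edges rejected before the tree was complete: 3.

3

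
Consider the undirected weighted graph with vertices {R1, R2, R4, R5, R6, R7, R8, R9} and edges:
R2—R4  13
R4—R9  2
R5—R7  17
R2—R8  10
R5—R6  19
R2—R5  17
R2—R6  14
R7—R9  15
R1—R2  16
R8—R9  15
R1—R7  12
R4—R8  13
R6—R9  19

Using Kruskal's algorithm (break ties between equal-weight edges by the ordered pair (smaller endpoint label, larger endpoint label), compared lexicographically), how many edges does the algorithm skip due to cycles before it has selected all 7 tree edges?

Kruskal: consider edges lightest-first.
R4—R9 (2): add — endpoints in different components.
R2—R8 (10): add — endpoints in different components.
R1—R7 (12): add — endpoints in different components.
R2—R4 (13): add — endpoints in different components.
R4—R8 (13): skip — R4 and R8 already connected.
R2—R6 (14): add — endpoints in different components.
R7—R9 (15): add — endpoints in different components.
R8—R9 (15): skip — R8 and R9 already connected.
R1—R2 (16): skip — R2 and R1 already connected.
R2—R5 (17): add — endpoints in different components.
Edges rejected before the tree was complete: 3.

3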